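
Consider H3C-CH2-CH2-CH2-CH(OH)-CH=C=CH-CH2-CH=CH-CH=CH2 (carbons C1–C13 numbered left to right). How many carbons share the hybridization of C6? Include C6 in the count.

C6 is sp2 (one π bond).
C1: sp3
C2: sp3
C3: sp3
C4: sp3
C5: sp3
C6: sp2 ✓
C7: sp
C8: sp2 ✓
C9: sp3
C10: sp2 ✓
C11: sp2 ✓
C12: sp2 ✓
C13: sp2 ✓
6 carbons are sp2.

6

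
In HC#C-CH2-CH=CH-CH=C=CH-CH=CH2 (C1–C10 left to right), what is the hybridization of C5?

sp2

C5: 3 σ bonds, plus one π bond; 3 regions of electron density → sp2.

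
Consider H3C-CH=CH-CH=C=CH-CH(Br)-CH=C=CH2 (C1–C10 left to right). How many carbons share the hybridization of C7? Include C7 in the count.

2

C7 is sp3 (only σ bonds).
C1: sp3 ✓
C2: sp2
C3: sp2
C4: sp2
C5: sp
C6: sp2
C7: sp3 ✓
C8: sp2
C9: sp
C10: sp2
2 carbons are sp3.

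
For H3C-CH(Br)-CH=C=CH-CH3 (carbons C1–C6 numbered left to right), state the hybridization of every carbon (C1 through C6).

C1 sp3, C2 sp3, C3 sp2, C4 sp, C5 sp2, C6 sp3

C1 — 4 σ bonds. Steric number 4, so sp3.
C2: 4 σ bonds; 4 regions of electron density → sp3.
C3 — 3 σ bonds, plus one π bond. Steric number 3, so sp2.
C4 is sp: 2 σ bonds, plus two π bonds, 2 electron-density regions.
C5 (3 σ bonds, plus one π bond) has steric number 3: sp2.
C6 — 4 σ bonds. Steric number 4, so sp3.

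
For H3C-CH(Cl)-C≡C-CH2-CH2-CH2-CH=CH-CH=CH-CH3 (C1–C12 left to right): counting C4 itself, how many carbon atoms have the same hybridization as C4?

2

C4 is sp (two π bonds).
C1: sp3
C2: sp3
C3: sp ✓
C4: sp ✓
C5: sp3
C6: sp3
C7: sp3
C8: sp2
C9: sp2
C10: sp2
C11: sp2
C12: sp3
2 carbons are sp.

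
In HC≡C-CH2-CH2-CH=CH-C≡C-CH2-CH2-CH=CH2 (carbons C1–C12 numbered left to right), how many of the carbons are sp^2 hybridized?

4

C1: sp
C2: sp
C3: sp3
C4: sp3
C5: sp2 ✓
C6: sp2 ✓
C7: sp
C8: sp
C9: sp3
C10: sp3
C11: sp2 ✓
C12: sp2 ✓
C5, C6, C11, C12 → 4 sp2 carbons.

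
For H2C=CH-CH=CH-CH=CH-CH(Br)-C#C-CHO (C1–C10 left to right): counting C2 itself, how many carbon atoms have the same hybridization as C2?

7

C2 is sp2 (one π bond).
C1: sp2 ✓
C2: sp2 ✓
C3: sp2 ✓
C4: sp2 ✓
C5: sp2 ✓
C6: sp2 ✓
C7: sp3
C8: sp
C9: sp
C10: sp2 ✓
7 carbons are sp2.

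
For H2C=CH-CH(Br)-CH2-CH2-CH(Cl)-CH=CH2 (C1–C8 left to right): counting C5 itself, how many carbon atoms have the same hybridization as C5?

C5 is sp3 (only σ bonds).
C1: sp2
C2: sp2
C3: sp3 ✓
C4: sp3 ✓
C5: sp3 ✓
C6: sp3 ✓
C7: sp2
C8: sp2
4 carbons are sp3.

4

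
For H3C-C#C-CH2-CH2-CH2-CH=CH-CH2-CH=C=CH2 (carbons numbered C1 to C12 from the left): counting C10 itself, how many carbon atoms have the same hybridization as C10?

C10 is sp2 (one π bond).
C1: sp3
C2: sp
C3: sp
C4: sp3
C5: sp3
C6: sp3
C7: sp2 ✓
C8: sp2 ✓
C9: sp3
C10: sp2 ✓
C11: sp
C12: sp2 ✓
4 carbons are sp2.

4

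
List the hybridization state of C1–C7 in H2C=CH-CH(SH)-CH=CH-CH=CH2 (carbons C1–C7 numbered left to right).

C1 (3 σ bonds, plus one π bond) has steric number 3: sp2.
C2 — 3 σ bonds, plus one π bond. Steric number 3, so sp2.
C3 has 4 σ bonds: steric number 4 → sp3.
C4 — 3 σ bonds, plus one π bond. Steric number 3, so sp2.
C5 has 3 σ bonds, plus one π bond: steric number 3 → sp2.
C6 carries 3 σ bonds, plus one π bond, giving a steric number of 3, so it is sp2.
C7: 3 σ bonds, plus one π bond — 3 electron domains, sp2.

C1 sp2, C2 sp2, C3 sp3, C4 sp2, C5 sp2, C6 sp2, C7 sp2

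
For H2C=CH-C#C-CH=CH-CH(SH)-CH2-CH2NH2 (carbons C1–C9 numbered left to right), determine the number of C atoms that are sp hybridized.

2

C1: sp2
C2: sp2
C3: sp ✓
C4: sp ✓
C5: sp2
C6: sp2
C7: sp3
C8: sp3
C9: sp3
C3, C4 → 2 sp carbons.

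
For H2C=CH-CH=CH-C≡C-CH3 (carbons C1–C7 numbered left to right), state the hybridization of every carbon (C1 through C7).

C1 — 3 σ bonds, plus one π bond. Steric number 3, so sp2.
C2 (3 σ bonds, plus one π bond) has steric number 3: sp2.
C3: 3 σ bonds, plus one π bond — 3 electron domains, sp2.
C4 has 3 σ bonds, plus one π bond: steric number 3 → sp2.
C5: 2 σ bonds, plus two π bonds; 2 regions of electron density → sp.
C6 — 2 σ bonds, plus two π bonds. Steric number 2, so sp.
C7 — 4 σ bonds. Steric number 4, so sp3.

C1 sp2, C2 sp2, C3 sp2, C4 sp2, C5 sp, C6 sp, C7 sp3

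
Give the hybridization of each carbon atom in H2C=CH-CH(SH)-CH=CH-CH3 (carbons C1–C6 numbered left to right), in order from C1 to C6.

C1 sp2, C2 sp2, C3 sp3, C4 sp2, C5 sp2, C6 sp3

C1 (3 σ bonds, plus one π bond) has steric number 3: sp2.
C2: 3 σ bonds, plus one π bond — 3 electron domains, sp2.
C3: 4 σ bonds — 4 electron domains, sp3.
C4 has 3 σ bonds, plus one π bond: steric number 3 → sp2.
C5: 3 σ bonds, plus one π bond; 3 regions of electron density → sp2.
C6 is sp3: 4 σ bonds, 4 electron-density regions.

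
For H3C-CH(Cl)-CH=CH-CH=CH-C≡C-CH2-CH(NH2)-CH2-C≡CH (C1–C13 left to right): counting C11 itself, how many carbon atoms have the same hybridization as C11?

C11 is sp3 (only σ bonds).
C1: sp3 ✓
C2: sp3 ✓
C3: sp2
C4: sp2
C5: sp2
C6: sp2
C7: sp
C8: sp
C9: sp3 ✓
C10: sp3 ✓
C11: sp3 ✓
C12: sp
C13: sp
5 carbons are sp3.

5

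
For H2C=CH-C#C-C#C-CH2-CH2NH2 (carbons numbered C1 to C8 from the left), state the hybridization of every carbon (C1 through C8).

C1 has 3 σ bonds, plus one π bond: steric number 3 → sp2.
C2 (3 σ bonds, plus one π bond) has steric number 3: sp2.
C3 has 2 σ bonds, plus two π bonds: steric number 2 → sp.
C4 has 2 σ bonds, plus two π bonds: steric number 2 → sp.
C5: 2 σ bonds, plus two π bonds; 2 regions of electron density → sp.
C6 (2 σ bonds, plus two π bonds) has steric number 2: sp.
C7: 4 σ bonds — 4 electron domains, sp3.
C8 is sp3: 4 σ bonds, 4 electron-density regions.

C1 sp2, C2 sp2, C3 sp, C4 sp, C5 sp, C6 sp, C7 sp3, C8 sp3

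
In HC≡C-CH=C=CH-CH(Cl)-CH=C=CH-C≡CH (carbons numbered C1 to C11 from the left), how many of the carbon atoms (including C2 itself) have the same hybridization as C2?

C2 is sp (two π bonds).
C1: sp ✓
C2: sp ✓
C3: sp2
C4: sp ✓
C5: sp2
C6: sp3
C7: sp2
C8: sp ✓
C9: sp2
C10: sp ✓
C11: sp ✓
6 carbons are sp.

6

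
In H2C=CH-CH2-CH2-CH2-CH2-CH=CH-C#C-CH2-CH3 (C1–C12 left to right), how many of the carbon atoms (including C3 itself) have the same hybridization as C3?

C3 is sp3 (only σ bonds).
C1: sp2
C2: sp2
C3: sp3 ✓
C4: sp3 ✓
C5: sp3 ✓
C6: sp3 ✓
C7: sp2
C8: sp2
C9: sp
C10: sp
C11: sp3 ✓
C12: sp3 ✓
6 carbons are sp3.

6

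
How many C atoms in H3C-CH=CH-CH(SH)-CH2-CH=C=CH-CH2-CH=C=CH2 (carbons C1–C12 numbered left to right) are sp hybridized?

2

C1: sp3
C2: sp2
C3: sp2
C4: sp3
C5: sp3
C6: sp2
C7: sp ✓
C8: sp2
C9: sp3
C10: sp2
C11: sp ✓
C12: sp2
C7, C11 → 2 sp carbons.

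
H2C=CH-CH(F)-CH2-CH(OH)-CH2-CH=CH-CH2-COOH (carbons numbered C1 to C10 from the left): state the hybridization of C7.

sp^2

C7 (3 σ bonds, plus one π bond) has steric number 3: sp2.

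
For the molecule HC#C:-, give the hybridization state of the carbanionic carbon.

One σ bond + one lone pair = steric number 2 → sp.

sp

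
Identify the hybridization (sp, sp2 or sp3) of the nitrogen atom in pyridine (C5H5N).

sp²

N has two σ bonds and one lone pair in the ring plane (steric number 3 → sp2); its p orbital contributes one electron to the aromatic π system via the C=N double bond.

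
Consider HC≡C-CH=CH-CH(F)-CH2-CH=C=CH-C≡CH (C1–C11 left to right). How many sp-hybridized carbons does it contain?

5

C1: sp ✓
C2: sp ✓
C3: sp2
C4: sp2
C5: sp3
C6: sp3
C7: sp2
C8: sp ✓
C9: sp2
C10: sp ✓
C11: sp ✓
C1, C2, C8, C10, C11 → 5 sp carbons.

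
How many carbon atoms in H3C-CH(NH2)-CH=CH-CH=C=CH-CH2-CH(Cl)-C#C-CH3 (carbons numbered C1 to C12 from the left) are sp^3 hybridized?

5

C1: sp3 ✓
C2: sp3 ✓
C3: sp2
C4: sp2
C5: sp2
C6: sp
C7: sp2
C8: sp3 ✓
C9: sp3 ✓
C10: sp
C11: sp
C12: sp3 ✓
C1, C2, C8, C9, C12 → 5 sp3 carbons.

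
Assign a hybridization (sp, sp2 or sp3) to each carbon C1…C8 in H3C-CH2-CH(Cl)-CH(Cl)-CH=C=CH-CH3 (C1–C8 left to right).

C1 (4 σ bonds) has steric number 4: sp3.
C2 (4 σ bonds) has steric number 4: sp3.
C3 has 4 σ bonds: steric number 4 → sp3.
C4: 4 σ bonds — 4 electron domains, sp3.
C5: 3 σ bonds, plus one π bond; 3 regions of electron density → sp2.
C6 has 2 σ bonds, plus two π bonds: steric number 2 → sp.
C7 — 3 σ bonds, plus one π bond. Steric number 3, so sp2.
C8 (4 σ bonds) has steric number 4: sp3.

C1 sp3, C2 sp3, C3 sp3, C4 sp3, C5 sp2, C6 sp, C7 sp2, C8 sp3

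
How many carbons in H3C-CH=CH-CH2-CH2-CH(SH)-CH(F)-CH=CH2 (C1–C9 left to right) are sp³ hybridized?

C1: sp3 ✓
C2: sp2
C3: sp2
C4: sp3 ✓
C5: sp3 ✓
C6: sp3 ✓
C7: sp3 ✓
C8: sp2
C9: sp2
C1, C4, C5, C6, C7 → 5 sp3 carbons.

5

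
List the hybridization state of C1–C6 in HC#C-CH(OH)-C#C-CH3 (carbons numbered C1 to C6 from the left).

C1 sp, C2 sp, C3 sp3, C4 sp, C5 sp, C6 sp3

C1 — 2 σ bonds, plus two π bonds. Steric number 2, so sp.
C2 is sp: 2 σ bonds, plus two π bonds, 2 electron-density regions.
C3: 4 σ bonds — 4 electron domains, sp3.
C4 has 2 σ bonds, plus two π bonds: steric number 2 → sp.
C5: 2 σ bonds, plus two π bonds — 2 electron domains, sp.
C6 is sp3: 4 σ bonds, 4 electron-density regions.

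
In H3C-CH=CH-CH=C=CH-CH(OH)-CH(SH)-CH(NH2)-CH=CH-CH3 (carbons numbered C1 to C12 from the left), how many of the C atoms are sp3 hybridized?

C1: sp3 ✓
C2: sp2
C3: sp2
C4: sp2
C5: sp
C6: sp2
C7: sp3 ✓
C8: sp3 ✓
C9: sp3 ✓
C10: sp2
C11: sp2
C12: sp3 ✓
C1, C7, C8, C9, C12 → 5 sp3 carbons.

5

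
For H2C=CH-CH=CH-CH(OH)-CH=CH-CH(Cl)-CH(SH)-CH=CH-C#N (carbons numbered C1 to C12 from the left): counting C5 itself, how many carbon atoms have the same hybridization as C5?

C5 is sp3 (only σ bonds).
C1: sp2
C2: sp2
C3: sp2
C4: sp2
C5: sp3 ✓
C6: sp2
C7: sp2
C8: sp3 ✓
C9: sp3 ✓
C10: sp2
C11: sp2
C12: sp
3 carbons are sp3.

3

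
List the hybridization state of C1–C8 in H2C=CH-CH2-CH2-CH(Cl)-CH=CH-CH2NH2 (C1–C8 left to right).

C1 (3 σ bonds, plus one π bond) has steric number 3: sp2.
C2 — 3 σ bonds, plus one π bond. Steric number 3, so sp2.
C3 is sp3: 4 σ bonds, 4 electron-density regions.
C4 (4 σ bonds) has steric number 4: sp3.
C5 is sp3: 4 σ bonds, 4 electron-density regions.
C6: 3 σ bonds, plus one π bond; 3 regions of electron density → sp2.
C7 (3 σ bonds, plus one π bond) has steric number 3: sp2.
C8 is sp3: 4 σ bonds, 4 electron-density regions.

C1 sp2, C2 sp2, C3 sp3, C4 sp3, C5 sp3, C6 sp2, C7 sp2, C8 sp3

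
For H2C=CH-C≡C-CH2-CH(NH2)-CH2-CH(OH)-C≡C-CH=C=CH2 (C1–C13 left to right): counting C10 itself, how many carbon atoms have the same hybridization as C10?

5

C10 is sp (two π bonds).
C1: sp2
C2: sp2
C3: sp ✓
C4: sp ✓
C5: sp3
C6: sp3
C7: sp3
C8: sp3
C9: sp ✓
C10: sp ✓
C11: sp2
C12: sp ✓
C13: sp2
5 carbons are sp.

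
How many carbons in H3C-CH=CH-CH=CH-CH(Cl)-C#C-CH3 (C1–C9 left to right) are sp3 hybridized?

C1: sp3 ✓
C2: sp2
C3: sp2
C4: sp2
C5: sp2
C6: sp3 ✓
C7: sp
C8: sp
C9: sp3 ✓
C1, C6, C9 → 3 sp3 carbons.

3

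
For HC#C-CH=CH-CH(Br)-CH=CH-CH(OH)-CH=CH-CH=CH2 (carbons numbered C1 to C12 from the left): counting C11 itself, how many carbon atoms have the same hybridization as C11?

8

C11 is sp2 (one π bond).
C1: sp
C2: sp
C3: sp2 ✓
C4: sp2 ✓
C5: sp3
C6: sp2 ✓
C7: sp2 ✓
C8: sp3
C9: sp2 ✓
C10: sp2 ✓
C11: sp2 ✓
C12: sp2 ✓
8 carbons are sp2.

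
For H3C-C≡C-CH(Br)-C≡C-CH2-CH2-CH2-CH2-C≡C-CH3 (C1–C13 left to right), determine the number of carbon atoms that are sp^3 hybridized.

7

C1: sp3 ✓
C2: sp
C3: sp
C4: sp3 ✓
C5: sp
C6: sp
C7: sp3 ✓
C8: sp3 ✓
C9: sp3 ✓
C10: sp3 ✓
C11: sp
C12: sp
C13: sp3 ✓
C1, C4, C7, C8, C9, C10, C13 → 7 sp3 carbons.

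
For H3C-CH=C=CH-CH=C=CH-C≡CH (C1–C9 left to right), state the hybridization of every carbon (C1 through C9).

C1 sp3, C2 sp2, C3 sp, C4 sp2, C5 sp2, C6 sp, C7 sp2, C8 sp, C9 sp

C1 is sp3: 4 σ bonds, 4 electron-density regions.
C2 (3 σ bonds, plus one π bond) has steric number 3: sp2.
C3 carries 2 σ bonds, plus two π bonds, giving a steric number of 2, so it is sp.
C4 has 3 σ bonds, plus one π bond: steric number 3 → sp2.
C5 carries 3 σ bonds, plus one π bond, giving a steric number of 3, so it is sp2.
C6 has 2 σ bonds, plus two π bonds: steric number 2 → sp.
C7: 3 σ bonds, plus one π bond — 3 electron domains, sp2.
C8 — 2 σ bonds, plus two π bonds. Steric number 2, so sp.
C9: 2 σ bonds, plus two π bonds — 2 electron domains, sp.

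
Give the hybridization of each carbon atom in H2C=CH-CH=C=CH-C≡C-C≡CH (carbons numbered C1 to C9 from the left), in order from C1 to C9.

C1 sp2, C2 sp2, C3 sp2, C4 sp, C5 sp2, C6 sp, C7 sp, C8 sp, C9 sp

C1: 3 σ bonds, plus one π bond; 3 regions of electron density → sp2.
C2 has 3 σ bonds, plus one π bond: steric number 3 → sp2.
C3 has 3 σ bonds, plus one π bond: steric number 3 → sp2.
C4: 2 σ bonds, plus two π bonds — 2 electron domains, sp.
C5 — 3 σ bonds, plus one π bond. Steric number 3, so sp2.
C6: 2 σ bonds, plus two π bonds; 2 regions of electron density → sp.
C7 (2 σ bonds, plus two π bonds) has steric number 2: sp.
C8: 2 σ bonds, plus two π bonds — 2 electron domains, sp.
C9 is sp: 2 σ bonds, plus two π bonds, 2 electron-density regions.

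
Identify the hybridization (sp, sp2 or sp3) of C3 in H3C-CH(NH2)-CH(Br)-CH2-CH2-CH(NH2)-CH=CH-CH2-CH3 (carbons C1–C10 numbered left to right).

C3 has 4 σ bonds: steric number 4 → sp3.

sp³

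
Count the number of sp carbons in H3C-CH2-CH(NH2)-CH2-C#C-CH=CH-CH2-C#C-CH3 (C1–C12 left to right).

4

C1: sp3
C2: sp3
C3: sp3
C4: sp3
C5: sp ✓
C6: sp ✓
C7: sp2
C8: sp2
C9: sp3
C10: sp ✓
C11: sp ✓
C12: sp3
C5, C6, C10, C11 → 4 sp carbons.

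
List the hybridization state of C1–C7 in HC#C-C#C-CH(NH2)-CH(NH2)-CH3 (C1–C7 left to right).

C1 sp, C2 sp, C3 sp, C4 sp, C5 sp3, C6 sp3, C7 sp3

C1 is sp: 2 σ bonds, plus two π bonds, 2 electron-density regions.
C2 (2 σ bonds, plus two π bonds) has steric number 2: sp.
C3: 2 σ bonds, plus two π bonds — 2 electron domains, sp.
C4 — 2 σ bonds, plus two π bonds. Steric number 2, so sp.
C5: 4 σ bonds; 4 regions of electron density → sp3.
C6: 4 σ bonds — 4 electron domains, sp3.
C7: 4 σ bonds — 4 electron domains, sp3.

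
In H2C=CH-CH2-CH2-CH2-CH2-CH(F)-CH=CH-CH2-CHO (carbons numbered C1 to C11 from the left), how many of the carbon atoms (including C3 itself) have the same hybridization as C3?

6

C3 is sp3 (only σ bonds).
C1: sp2
C2: sp2
C3: sp3 ✓
C4: sp3 ✓
C5: sp3 ✓
C6: sp3 ✓
C7: sp3 ✓
C8: sp2
C9: sp2
C10: sp3 ✓
C11: sp2
6 carbons are sp3.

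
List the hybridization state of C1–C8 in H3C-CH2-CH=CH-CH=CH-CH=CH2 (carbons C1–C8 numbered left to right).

C1: 4 σ bonds; 4 regions of electron density → sp3.
C2: 4 σ bonds; 4 regions of electron density → sp3.
C3 has 3 σ bonds, plus one π bond: steric number 3 → sp2.
C4 has 3 σ bonds, plus one π bond: steric number 3 → sp2.
C5 is sp2: 3 σ bonds, plus one π bond, 3 electron-density regions.
C6 carries 3 σ bonds, plus one π bond, giving a steric number of 3, so it is sp2.
C7 — 3 σ bonds, plus one π bond. Steric number 3, so sp2.
C8 carries 3 σ bonds, plus one π bond, giving a steric number of 3, so it is sp2.

C1 sp3, C2 sp3, C3 sp2, C4 sp2, C5 sp2, C6 sp2, C7 sp2, C8 sp2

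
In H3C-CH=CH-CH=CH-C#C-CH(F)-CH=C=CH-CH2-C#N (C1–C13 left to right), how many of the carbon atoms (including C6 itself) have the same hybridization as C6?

4

C6 is sp (two π bonds).
C1: sp3
C2: sp2
C3: sp2
C4: sp2
C5: sp2
C6: sp ✓
C7: sp ✓
C8: sp3
C9: sp2
C10: sp ✓
C11: sp2
C12: sp3
C13: sp ✓
4 carbons are sp.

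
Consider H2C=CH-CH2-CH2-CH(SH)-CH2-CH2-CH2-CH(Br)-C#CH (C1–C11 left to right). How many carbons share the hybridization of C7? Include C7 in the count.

C7 is sp3 (only σ bonds).
C1: sp2
C2: sp2
C3: sp3 ✓
C4: sp3 ✓
C5: sp3 ✓
C6: sp3 ✓
C7: sp3 ✓
C8: sp3 ✓
C9: sp3 ✓
C10: sp
C11: sp
7 carbons are sp3.

7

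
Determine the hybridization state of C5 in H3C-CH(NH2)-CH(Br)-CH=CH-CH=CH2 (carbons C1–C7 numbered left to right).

C5 (3 σ bonds, plus one π bond) has steric number 3: sp2.

sp²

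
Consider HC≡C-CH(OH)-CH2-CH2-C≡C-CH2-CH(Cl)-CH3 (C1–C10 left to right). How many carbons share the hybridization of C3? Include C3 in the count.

6

C3 is sp3 (only σ bonds).
C1: sp
C2: sp
C3: sp3 ✓
C4: sp3 ✓
C5: sp3 ✓
C6: sp
C7: sp
C8: sp3 ✓
C9: sp3 ✓
C10: sp3 ✓
6 carbons are sp3.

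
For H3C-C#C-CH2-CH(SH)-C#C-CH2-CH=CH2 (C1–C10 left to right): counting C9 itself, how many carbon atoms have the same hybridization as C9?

2

C9 is sp2 (one π bond).
C1: sp3
C2: sp
C3: sp
C4: sp3
C5: sp3
C6: sp
C7: sp
C8: sp3
C9: sp2 ✓
C10: sp2 ✓
2 carbons are sp2.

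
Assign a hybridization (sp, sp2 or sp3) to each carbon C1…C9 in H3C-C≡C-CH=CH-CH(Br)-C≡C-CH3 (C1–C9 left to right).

C1 sp3, C2 sp, C3 sp, C4 sp2, C5 sp2, C6 sp3, C7 sp, C8 sp, C9 sp3

C1 carries 4 σ bonds, giving a steric number of 4, so it is sp3.
C2 (2 σ bonds, plus two π bonds) has steric number 2: sp.
C3 — 2 σ bonds, plus two π bonds. Steric number 2, so sp.
C4: 3 σ bonds, plus one π bond — 3 electron domains, sp2.
C5 — 3 σ bonds, plus one π bond. Steric number 3, so sp2.
C6 carries 4 σ bonds, giving a steric number of 4, so it is sp3.
C7: 2 σ bonds, plus two π bonds — 2 electron domains, sp.
C8 carries 2 σ bonds, plus two π bonds, giving a steric number of 2, so it is sp.
C9 is sp3: 4 σ bonds, 4 electron-density regions.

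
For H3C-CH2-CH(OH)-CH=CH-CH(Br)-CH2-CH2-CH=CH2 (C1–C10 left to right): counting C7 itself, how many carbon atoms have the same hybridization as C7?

C7 is sp3 (only σ bonds).
C1: sp3 ✓
C2: sp3 ✓
C3: sp3 ✓
C4: sp2
C5: sp2
C6: sp3 ✓
C7: sp3 ✓
C8: sp3 ✓
C9: sp2
C10: sp2
6 carbons are sp3.

6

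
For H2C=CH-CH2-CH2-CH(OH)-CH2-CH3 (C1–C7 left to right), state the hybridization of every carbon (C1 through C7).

C1 carries 3 σ bonds, plus one π bond, giving a steric number of 3, so it is sp2.
C2 has 3 σ bonds, plus one π bond: steric number 3 → sp2.
C3 has 4 σ bonds: steric number 4 → sp3.
C4 has 4 σ bonds: steric number 4 → sp3.
C5 carries 4 σ bonds, giving a steric number of 4, so it is sp3.
C6 (4 σ bonds) has steric number 4: sp3.
C7 has 4 σ bonds: steric number 4 → sp3.

C1 sp2, C2 sp2, C3 sp3, C4 sp3, C5 sp3, C6 sp3, C7 sp3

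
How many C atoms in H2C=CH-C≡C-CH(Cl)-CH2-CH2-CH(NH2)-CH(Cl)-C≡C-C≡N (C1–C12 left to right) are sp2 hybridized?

2

C1: sp2 ✓
C2: sp2 ✓
C3: sp
C4: sp
C5: sp3
C6: sp3
C7: sp3
C8: sp3
C9: sp3
C10: sp
C11: sp
C12: sp
C1, C2 → 2 sp2 carbons.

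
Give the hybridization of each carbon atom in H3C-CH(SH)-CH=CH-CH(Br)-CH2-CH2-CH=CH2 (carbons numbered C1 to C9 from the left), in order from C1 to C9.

C1 sp3, C2 sp3, C3 sp2, C4 sp2, C5 sp3, C6 sp3, C7 sp3, C8 sp2, C9 sp2

C1 has 4 σ bonds: steric number 4 → sp3.
C2 has 4 σ bonds: steric number 4 → sp3.
C3 carries 3 σ bonds, plus one π bond, giving a steric number of 3, so it is sp2.
C4 carries 3 σ bonds, plus one π bond, giving a steric number of 3, so it is sp2.
C5 — 4 σ bonds. Steric number 4, so sp3.
C6: 4 σ bonds; 4 regions of electron density → sp3.
C7: 4 σ bonds; 4 regions of electron density → sp3.
C8: 3 σ bonds, plus one π bond; 3 regions of electron density → sp2.
C9 has 3 σ bonds, plus one π bond: steric number 3 → sp2.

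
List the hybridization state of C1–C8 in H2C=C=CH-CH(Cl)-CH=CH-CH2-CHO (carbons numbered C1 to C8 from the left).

C1: 3 σ bonds, plus one π bond; 3 regions of electron density → sp2.
C2 — 2 σ bonds, plus two π bonds. Steric number 2, so sp.
C3 has 3 σ bonds, plus one π bond: steric number 3 → sp2.
C4 — 4 σ bonds. Steric number 4, so sp3.
C5 carries 3 σ bonds, plus one π bond, giving a steric number of 3, so it is sp2.
C6 — 3 σ bonds, plus one π bond. Steric number 3, so sp2.
C7: 4 σ bonds; 4 regions of electron density → sp3.
C8 carries 3 σ bonds, plus one π bond, giving a steric number of 3, so it is sp2.

C1 sp2, C2 sp, C3 sp2, C4 sp3, C5 sp2, C6 sp2, C7 sp3, C8 sp2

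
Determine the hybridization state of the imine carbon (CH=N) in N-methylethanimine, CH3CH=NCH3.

The imine carbon (CH=N): 3 σ bonds, plus one π bond; 3 regions of electron density → sp2.

sp²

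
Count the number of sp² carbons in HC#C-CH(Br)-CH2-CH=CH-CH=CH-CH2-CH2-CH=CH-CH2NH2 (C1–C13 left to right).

C1: sp
C2: sp
C3: sp3
C4: sp3
C5: sp2 ✓
C6: sp2 ✓
C7: sp2 ✓
C8: sp2 ✓
C9: sp3
C10: sp3
C11: sp2 ✓
C12: sp2 ✓
C13: sp3
C5, C6, C7, C8, C11, C12 → 6 sp2 carbons.

6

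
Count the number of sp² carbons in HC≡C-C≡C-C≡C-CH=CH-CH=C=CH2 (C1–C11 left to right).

4

C1: sp
C2: sp
C3: sp
C4: sp
C5: sp
C6: sp
C7: sp2 ✓
C8: sp2 ✓
C9: sp2 ✓
C10: sp
C11: sp2 ✓
C7, C8, C9, C11 → 4 sp2 carbons.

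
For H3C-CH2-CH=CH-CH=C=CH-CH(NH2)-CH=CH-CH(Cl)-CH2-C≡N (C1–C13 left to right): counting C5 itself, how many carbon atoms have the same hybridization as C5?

C5 is sp2 (one π bond).
C1: sp3
C2: sp3
C3: sp2 ✓
C4: sp2 ✓
C5: sp2 ✓
C6: sp
C7: sp2 ✓
C8: sp3
C9: sp2 ✓
C10: sp2 ✓
C11: sp3
C12: sp3
C13: sp
6 carbons are sp2.

6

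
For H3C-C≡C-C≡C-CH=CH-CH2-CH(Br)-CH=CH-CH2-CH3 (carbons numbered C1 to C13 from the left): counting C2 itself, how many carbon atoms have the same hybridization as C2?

4

C2 is sp (two π bonds).
C1: sp3
C2: sp ✓
C3: sp ✓
C4: sp ✓
C5: sp ✓
C6: sp2
C7: sp2
C8: sp3
C9: sp3
C10: sp2
C11: sp2
C12: sp3
C13: sp3
4 carbons are sp.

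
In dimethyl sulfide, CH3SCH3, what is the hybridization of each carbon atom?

sp^3

Each carbon atom: 4 σ bonds — 4 electron domains, sp3.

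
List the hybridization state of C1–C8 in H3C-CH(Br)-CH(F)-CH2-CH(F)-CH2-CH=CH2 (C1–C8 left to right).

C1 sp3, C2 sp3, C3 sp3, C4 sp3, C5 sp3, C6 sp3, C7 sp2, C8 sp2

C1 has 4 σ bonds: steric number 4 → sp3.
C2: 4 σ bonds; 4 regions of electron density → sp3.
C3: 4 σ bonds; 4 regions of electron density → sp3.
C4: 4 σ bonds — 4 electron domains, sp3.
C5 carries 4 σ bonds, giving a steric number of 4, so it is sp3.
C6 (4 σ bonds) has steric number 4: sp3.
C7 has 3 σ bonds, plus one π bond: steric number 3 → sp2.
C8 is sp2: 3 σ bonds, plus one π bond, 3 electron-density regions.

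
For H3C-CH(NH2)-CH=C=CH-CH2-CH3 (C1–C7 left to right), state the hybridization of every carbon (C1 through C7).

C1 sp3, C2 sp3, C3 sp2, C4 sp, C5 sp2, C6 sp3, C7 sp3

C1 carries 4 σ bonds, giving a steric number of 4, so it is sp3.
C2 (4 σ bonds) has steric number 4: sp3.
C3: 3 σ bonds, plus one π bond; 3 regions of electron density → sp2.
C4 — 2 σ bonds, plus two π bonds. Steric number 2, so sp.
C5: 3 σ bonds, plus one π bond — 3 electron domains, sp2.
C6 carries 4 σ bonds, giving a steric number of 4, so it is sp3.
C7: 4 σ bonds; 4 regions of electron density → sp3.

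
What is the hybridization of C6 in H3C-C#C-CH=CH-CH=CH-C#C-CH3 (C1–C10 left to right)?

sp2

C6: 3 σ bonds, plus one π bond — 3 electron domains, sp2.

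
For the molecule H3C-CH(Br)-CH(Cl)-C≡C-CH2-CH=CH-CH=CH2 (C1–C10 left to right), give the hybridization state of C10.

C10 is sp2: 3 σ bonds, plus one π bond, 3 electron-density regions.

sp²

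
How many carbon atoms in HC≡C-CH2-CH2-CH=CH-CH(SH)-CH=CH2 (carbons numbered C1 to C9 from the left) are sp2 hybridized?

4

C1: sp
C2: sp
C3: sp3
C4: sp3
C5: sp2 ✓
C6: sp2 ✓
C7: sp3
C8: sp2 ✓
C9: sp2 ✓
C5, C6, C8, C9 → 4 sp2 carbons.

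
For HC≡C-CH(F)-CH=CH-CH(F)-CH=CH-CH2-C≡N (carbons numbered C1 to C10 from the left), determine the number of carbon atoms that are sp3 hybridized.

C1: sp
C2: sp
C3: sp3 ✓
C4: sp2
C5: sp2
C6: sp3 ✓
C7: sp2
C8: sp2
C9: sp3 ✓
C10: sp
C3, C6, C9 → 3 sp3 carbons.

3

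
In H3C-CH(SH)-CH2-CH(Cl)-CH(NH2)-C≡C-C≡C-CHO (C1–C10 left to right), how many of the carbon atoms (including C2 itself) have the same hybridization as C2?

5

C2 is sp3 (only σ bonds).
C1: sp3 ✓
C2: sp3 ✓
C3: sp3 ✓
C4: sp3 ✓
C5: sp3 ✓
C6: sp
C7: sp
C8: sp
C9: sp
C10: sp2
5 carbons are sp3.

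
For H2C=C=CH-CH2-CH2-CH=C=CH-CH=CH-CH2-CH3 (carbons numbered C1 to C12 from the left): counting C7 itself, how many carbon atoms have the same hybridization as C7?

C7 is sp (two π bonds).
C1: sp2
C2: sp ✓
C3: sp2
C4: sp3
C5: sp3
C6: sp2
C7: sp ✓
C8: sp2
C9: sp2
C10: sp2
C11: sp3
C12: sp3
2 carbons are sp.

2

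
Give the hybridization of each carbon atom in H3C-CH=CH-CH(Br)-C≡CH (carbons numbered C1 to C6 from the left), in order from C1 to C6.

C1 sp3, C2 sp2, C3 sp2, C4 sp3, C5 sp, C6 sp

C1 — 4 σ bonds. Steric number 4, so sp3.
C2 has 3 σ bonds, plus one π bond: steric number 3 → sp2.
C3 carries 3 σ bonds, plus one π bond, giving a steric number of 3, so it is sp2.
C4: 4 σ bonds; 4 regions of electron density → sp3.
C5 — 2 σ bonds, plus two π bonds. Steric number 2, so sp.
C6 — 2 σ bonds, plus two π bonds. Steric number 2, so sp.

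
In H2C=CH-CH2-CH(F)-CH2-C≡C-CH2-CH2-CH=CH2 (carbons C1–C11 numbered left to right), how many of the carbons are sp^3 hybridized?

C1: sp2
C2: sp2
C3: sp3 ✓
C4: sp3 ✓
C5: sp3 ✓
C6: sp
C7: sp
C8: sp3 ✓
C9: sp3 ✓
C10: sp2
C11: sp2
C3, C4, C5, C8, C9 → 5 sp3 carbons.

5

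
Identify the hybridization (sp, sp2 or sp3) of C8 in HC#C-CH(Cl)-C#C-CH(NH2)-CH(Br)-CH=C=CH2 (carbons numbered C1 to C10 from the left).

sp2

C8 is sp2: 3 σ bonds, plus one π bond, 3 electron-density regions.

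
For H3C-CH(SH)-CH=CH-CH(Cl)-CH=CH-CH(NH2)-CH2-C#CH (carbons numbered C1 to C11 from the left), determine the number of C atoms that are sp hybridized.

C1: sp3
C2: sp3
C3: sp2
C4: sp2
C5: sp3
C6: sp2
C7: sp2
C8: sp3
C9: sp3
C10: sp ✓
C11: sp ✓
C10, C11 → 2 sp carbons.

2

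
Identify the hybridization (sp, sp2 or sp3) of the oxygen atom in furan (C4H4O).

One O lone pair is in the aromatic π system (p orbital), the other is in an sp2 hybrid in the ring plane; O has two σ bonds + one in-plane lone pair → sp2.

sp²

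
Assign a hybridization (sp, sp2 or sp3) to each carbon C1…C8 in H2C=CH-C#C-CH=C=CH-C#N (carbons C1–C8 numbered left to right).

C1 sp2, C2 sp2, C3 sp, C4 sp, C5 sp2, C6 sp, C7 sp2, C8 sp

C1 has 3 σ bonds, plus one π bond: steric number 3 → sp2.
C2 (3 σ bonds, plus one π bond) has steric number 3: sp2.
C3 carries 2 σ bonds, plus two π bonds, giving a steric number of 2, so it is sp.
C4: 2 σ bonds, plus two π bonds — 2 electron domains, sp.
C5: 3 σ bonds, plus one π bond — 3 electron domains, sp2.
C6 has 2 σ bonds, plus two π bonds: steric number 2 → sp.
C7: 3 σ bonds, plus one π bond — 3 electron domains, sp2.
C8 (2 σ bonds, plus two π bonds) has steric number 2: sp.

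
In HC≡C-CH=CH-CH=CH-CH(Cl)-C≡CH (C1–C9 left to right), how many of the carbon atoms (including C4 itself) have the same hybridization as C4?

C4 is sp2 (one π bond).
C1: sp
C2: sp
C3: sp2 ✓
C4: sp2 ✓
C5: sp2 ✓
C6: sp2 ✓
C7: sp3
C8: sp
C9: sp
4 carbons are sp2.

4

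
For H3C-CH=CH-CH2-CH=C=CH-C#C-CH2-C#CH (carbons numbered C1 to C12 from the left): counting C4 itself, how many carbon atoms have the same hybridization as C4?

3

C4 is sp3 (only σ bonds).
C1: sp3 ✓
C2: sp2
C3: sp2
C4: sp3 ✓
C5: sp2
C6: sp
C7: sp2
C8: sp
C9: sp
C10: sp3 ✓
C11: sp
C12: sp
3 carbons are sp3.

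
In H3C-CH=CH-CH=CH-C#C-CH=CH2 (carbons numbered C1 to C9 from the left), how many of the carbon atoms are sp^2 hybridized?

C1: sp3
C2: sp2 ✓
C3: sp2 ✓
C4: sp2 ✓
C5: sp2 ✓
C6: sp
C7: sp
C8: sp2 ✓
C9: sp2 ✓
C2, C3, C4, C5, C8, C9 → 6 sp2 carbons.

6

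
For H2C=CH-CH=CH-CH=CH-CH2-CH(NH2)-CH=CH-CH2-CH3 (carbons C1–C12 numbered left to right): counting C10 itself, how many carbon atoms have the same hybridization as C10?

C10 is sp2 (one π bond).
C1: sp2 ✓
C2: sp2 ✓
C3: sp2 ✓
C4: sp2 ✓
C5: sp2 ✓
C6: sp2 ✓
C7: sp3
C8: sp3
C9: sp2 ✓
C10: sp2 ✓
C11: sp3
C12: sp3
8 carbons are sp2.

8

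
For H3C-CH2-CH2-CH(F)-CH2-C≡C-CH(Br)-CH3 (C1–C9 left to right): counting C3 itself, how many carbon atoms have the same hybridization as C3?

C3 is sp3 (only σ bonds).
C1: sp3 ✓
C2: sp3 ✓
C3: sp3 ✓
C4: sp3 ✓
C5: sp3 ✓
C6: sp
C7: sp
C8: sp3 ✓
C9: sp3 ✓
7 carbons are sp3.

7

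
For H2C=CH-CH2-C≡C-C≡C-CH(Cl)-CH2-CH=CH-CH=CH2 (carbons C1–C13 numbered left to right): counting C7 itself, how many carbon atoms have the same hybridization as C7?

4

C7 is sp (two π bonds).
C1: sp2
C2: sp2
C3: sp3
C4: sp ✓
C5: sp ✓
C6: sp ✓
C7: sp ✓
C8: sp3
C9: sp3
C10: sp2
C11: sp2
C12: sp2
C13: sp2
4 carbons are sp.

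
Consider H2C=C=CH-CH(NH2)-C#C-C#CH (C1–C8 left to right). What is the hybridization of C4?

sp^3

C4 has 4 σ bonds: steric number 4 → sp3.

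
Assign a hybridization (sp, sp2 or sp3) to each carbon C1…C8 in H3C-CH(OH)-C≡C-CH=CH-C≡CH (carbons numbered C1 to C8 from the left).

C1 sp3, C2 sp3, C3 sp, C4 sp, C5 sp2, C6 sp2, C7 sp, C8 sp

C1 has 4 σ bonds: steric number 4 → sp3.
C2 is sp3: 4 σ bonds, 4 electron-density regions.
C3: 2 σ bonds, plus two π bonds; 2 regions of electron density → sp.
C4 is sp: 2 σ bonds, plus two π bonds, 2 electron-density regions.
C5: 3 σ bonds, plus one π bond; 3 regions of electron density → sp2.
C6: 3 σ bonds, plus one π bond; 3 regions of electron density → sp2.
C7: 2 σ bonds, plus two π bonds — 2 electron domains, sp.
C8 carries 2 σ bonds, plus two π bonds, giving a steric number of 2, so it is sp.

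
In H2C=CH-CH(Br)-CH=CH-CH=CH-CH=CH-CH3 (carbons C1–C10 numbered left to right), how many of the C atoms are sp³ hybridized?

C1: sp2
C2: sp2
C3: sp3 ✓
C4: sp2
C5: sp2
C6: sp2
C7: sp2
C8: sp2
C9: sp2
C10: sp3 ✓
C3, C10 → 2 sp3 carbons.

2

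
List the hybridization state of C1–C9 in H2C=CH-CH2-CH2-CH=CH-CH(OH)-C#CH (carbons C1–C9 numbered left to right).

C1 is sp2: 3 σ bonds, plus one π bond, 3 electron-density regions.
C2 carries 3 σ bonds, plus one π bond, giving a steric number of 3, so it is sp2.
C3 (4 σ bonds) has steric number 4: sp3.
C4: 4 σ bonds; 4 regions of electron density → sp3.
C5: 3 σ bonds, plus one π bond — 3 electron domains, sp2.
C6 carries 3 σ bonds, plus one π bond, giving a steric number of 3, so it is sp2.
C7 (4 σ bonds) has steric number 4: sp3.
C8 carries 2 σ bonds, plus two π bonds, giving a steric number of 2, so it is sp.
C9 — 2 σ bonds, plus two π bonds. Steric number 2, so sp.

C1 sp2, C2 sp2, C3 sp3, C4 sp3, C5 sp2, C6 sp2, C7 sp3, C8 sp, C9 sp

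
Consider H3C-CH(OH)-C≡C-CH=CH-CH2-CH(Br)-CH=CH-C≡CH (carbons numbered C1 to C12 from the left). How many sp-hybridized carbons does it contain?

C1: sp3
C2: sp3
C3: sp ✓
C4: sp ✓
C5: sp2
C6: sp2
C7: sp3
C8: sp3
C9: sp2
C10: sp2
C11: sp ✓
C12: sp ✓
C3, C4, C11, C12 → 4 sp carbons.

4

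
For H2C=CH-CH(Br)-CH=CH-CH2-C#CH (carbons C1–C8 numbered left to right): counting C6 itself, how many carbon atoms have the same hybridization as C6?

C6 is sp3 (only σ bonds).
C1: sp2
C2: sp2
C3: sp3 ✓
C4: sp2
C5: sp2
C6: sp3 ✓
C7: sp
C8: sp
2 carbons are sp3.

2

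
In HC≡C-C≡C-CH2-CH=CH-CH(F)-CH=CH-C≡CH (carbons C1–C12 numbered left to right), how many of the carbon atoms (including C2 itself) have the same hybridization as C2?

C2 is sp (two π bonds).
C1: sp ✓
C2: sp ✓
C3: sp ✓
C4: sp ✓
C5: sp3
C6: sp2
C7: sp2
C8: sp3
C9: sp2
C10: sp2
C11: sp ✓
C12: sp ✓
6 carbons are sp.

6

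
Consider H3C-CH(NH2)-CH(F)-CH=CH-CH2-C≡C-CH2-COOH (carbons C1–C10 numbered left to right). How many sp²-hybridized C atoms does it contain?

C1: sp3
C2: sp3
C3: sp3
C4: sp2 ✓
C5: sp2 ✓
C6: sp3
C7: sp
C8: sp
C9: sp3
C10: sp2 ✓
C4, C5, C10 → 3 sp2 carbons.

3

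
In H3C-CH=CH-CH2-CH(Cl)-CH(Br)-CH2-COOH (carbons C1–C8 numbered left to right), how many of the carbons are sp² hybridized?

3

C1: sp3
C2: sp2 ✓
C3: sp2 ✓
C4: sp3
C5: sp3
C6: sp3
C7: sp3
C8: sp2 ✓
C2, C3, C8 → 3 sp2 carbons.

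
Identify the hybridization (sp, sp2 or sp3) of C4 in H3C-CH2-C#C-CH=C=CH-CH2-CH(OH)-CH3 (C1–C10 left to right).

sp

C4 (2 σ bonds, plus two π bonds) has steric number 2: sp.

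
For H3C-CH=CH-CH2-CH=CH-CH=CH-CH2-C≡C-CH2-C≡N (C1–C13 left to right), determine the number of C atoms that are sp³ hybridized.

4

C1: sp3 ✓
C2: sp2
C3: sp2
C4: sp3 ✓
C5: sp2
C6: sp2
C7: sp2
C8: sp2
C9: sp3 ✓
C10: sp
C11: sp
C12: sp3 ✓
C13: sp
C1, C4, C9, C12 → 4 sp3 carbons.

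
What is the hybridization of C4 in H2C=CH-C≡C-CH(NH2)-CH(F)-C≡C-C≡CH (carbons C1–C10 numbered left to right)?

C4 carries 2 σ bonds, plus two π bonds, giving a steric number of 2, so it is sp.

sp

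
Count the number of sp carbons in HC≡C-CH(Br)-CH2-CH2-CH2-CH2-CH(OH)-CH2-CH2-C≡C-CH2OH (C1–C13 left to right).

C1: sp ✓
C2: sp ✓
C3: sp3
C4: sp3
C5: sp3
C6: sp3
C7: sp3
C8: sp3
C9: sp3
C10: sp3
C11: sp ✓
C12: sp ✓
C13: sp3
C1, C2, C11, C12 → 4 sp carbons.

4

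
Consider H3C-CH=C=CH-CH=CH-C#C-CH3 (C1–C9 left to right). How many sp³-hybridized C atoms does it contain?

2

C1: sp3 ✓
C2: sp2
C3: sp
C4: sp2
C5: sp2
C6: sp2
C7: sp
C8: sp
C9: sp3 ✓
C1, C9 → 2 sp3 carbons.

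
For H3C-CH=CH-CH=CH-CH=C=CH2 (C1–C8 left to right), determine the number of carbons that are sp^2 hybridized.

6

C1: sp3
C2: sp2 ✓
C3: sp2 ✓
C4: sp2 ✓
C5: sp2 ✓
C6: sp2 ✓
C7: sp
C8: sp2 ✓
C2, C3, C4, C5, C6, C8 → 6 sp2 carbons.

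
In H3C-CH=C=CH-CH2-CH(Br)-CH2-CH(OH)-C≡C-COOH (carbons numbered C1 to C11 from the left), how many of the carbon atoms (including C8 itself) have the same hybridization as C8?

C8 is sp3 (only σ bonds).
C1: sp3 ✓
C2: sp2
C3: sp
C4: sp2
C5: sp3 ✓
C6: sp3 ✓
C7: sp3 ✓
C8: sp3 ✓
C9: sp
C10: sp
C11: sp2
5 carbons are sp3.

5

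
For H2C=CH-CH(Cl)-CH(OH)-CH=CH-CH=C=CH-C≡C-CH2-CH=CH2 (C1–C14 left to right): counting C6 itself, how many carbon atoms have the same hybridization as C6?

8

C6 is sp2 (one π bond).
C1: sp2 ✓
C2: sp2 ✓
C3: sp3
C4: sp3
C5: sp2 ✓
C6: sp2 ✓
C7: sp2 ✓
C8: sp
C9: sp2 ✓
C10: sp
C11: sp
C12: sp3
C13: sp2 ✓
C14: sp2 ✓
8 carbons are sp2.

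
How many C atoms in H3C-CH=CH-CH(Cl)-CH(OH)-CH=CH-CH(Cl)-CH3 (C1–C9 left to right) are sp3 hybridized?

C1: sp3 ✓
C2: sp2
C3: sp2
C4: sp3 ✓
C5: sp3 ✓
C6: sp2
C7: sp2
C8: sp3 ✓
C9: sp3 ✓
C1, C4, C5, C8, C9 → 5 sp3 carbons.

5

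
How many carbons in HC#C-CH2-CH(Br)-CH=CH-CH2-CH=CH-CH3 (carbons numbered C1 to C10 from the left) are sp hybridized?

2

C1: sp ✓
C2: sp ✓
C3: sp3
C4: sp3
C5: sp2
C6: sp2
C7: sp3
C8: sp2
C9: sp2
C10: sp3
C1, C2 → 2 sp carbons.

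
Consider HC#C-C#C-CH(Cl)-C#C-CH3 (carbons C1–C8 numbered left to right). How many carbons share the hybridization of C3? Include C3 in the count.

6

C3 is sp (two π bonds).
C1: sp ✓
C2: sp ✓
C3: sp ✓
C4: sp ✓
C5: sp3
C6: sp ✓
C7: sp ✓
C8: sp3
6 carbons are sp.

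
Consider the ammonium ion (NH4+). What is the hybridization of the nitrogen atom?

sp³

Four σ bonds, no lone pair → sp3, tetrahedral.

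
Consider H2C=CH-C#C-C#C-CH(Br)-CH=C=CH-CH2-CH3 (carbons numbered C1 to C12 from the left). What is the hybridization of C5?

sp

C5 — 2 σ bonds, plus two π bonds. Steric number 2, so sp.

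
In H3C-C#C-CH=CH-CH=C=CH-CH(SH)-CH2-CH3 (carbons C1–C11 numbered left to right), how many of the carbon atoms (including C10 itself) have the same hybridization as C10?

C10 is sp3 (only σ bonds).
C1: sp3 ✓
C2: sp
C3: sp
C4: sp2
C5: sp2
C6: sp2
C7: sp
C8: sp2
C9: sp3 ✓
C10: sp3 ✓
C11: sp3 ✓
4 carbons are sp3.

4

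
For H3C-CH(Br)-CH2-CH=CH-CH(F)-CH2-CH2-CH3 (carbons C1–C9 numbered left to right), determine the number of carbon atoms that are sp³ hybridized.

C1: sp3 ✓
C2: sp3 ✓
C3: sp3 ✓
C4: sp2
C5: sp2
C6: sp3 ✓
C7: sp3 ✓
C8: sp3 ✓
C9: sp3 ✓
C1, C2, C3, C6, C7, C8, C9 → 7 sp3 carbons.

7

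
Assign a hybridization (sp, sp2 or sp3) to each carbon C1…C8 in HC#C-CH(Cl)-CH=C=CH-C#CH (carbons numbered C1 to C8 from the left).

C1 has 2 σ bonds, plus two π bonds: steric number 2 → sp.
C2: 2 σ bonds, plus two π bonds — 2 electron domains, sp.
C3 carries 4 σ bonds, giving a steric number of 4, so it is sp3.
C4 — 3 σ bonds, plus one π bond. Steric number 3, so sp2.
C5 — 2 σ bonds, plus two π bonds. Steric number 2, so sp.
C6 carries 3 σ bonds, plus one π bond, giving a steric number of 3, so it is sp2.
C7 has 2 σ bonds, plus two π bonds: steric number 2 → sp.
C8 (2 σ bonds, plus two π bonds) has steric number 2: sp.

C1 sp, C2 sp, C3 sp3, C4 sp2, C5 sp, C6 sp2, C7 sp, C8 sp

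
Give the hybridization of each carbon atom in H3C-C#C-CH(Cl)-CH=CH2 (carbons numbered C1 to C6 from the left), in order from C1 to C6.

C1 has 4 σ bonds: steric number 4 → sp3.
C2 carries 2 σ bonds, plus two π bonds, giving a steric number of 2, so it is sp.
C3 is sp: 2 σ bonds, plus two π bonds, 2 electron-density regions.
C4: 4 σ bonds — 4 electron domains, sp3.
C5: 3 σ bonds, plus one π bond; 3 regions of electron density → sp2.
C6: 3 σ bonds, plus one π bond; 3 regions of electron density → sp2.

C1 sp3, C2 sp, C3 sp, C4 sp3, C5 sp2, C6 sp2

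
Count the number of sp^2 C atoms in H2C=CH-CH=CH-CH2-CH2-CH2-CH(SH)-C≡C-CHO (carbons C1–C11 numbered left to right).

C1: sp2 ✓
C2: sp2 ✓
C3: sp2 ✓
C4: sp2 ✓
C5: sp3
C6: sp3
C7: sp3
C8: sp3
C9: sp
C10: sp
C11: sp2 ✓
C1, C2, C3, C4, C11 → 5 sp2 carbons.

5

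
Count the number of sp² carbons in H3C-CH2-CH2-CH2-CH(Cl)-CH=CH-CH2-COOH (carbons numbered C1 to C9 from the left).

C1: sp3
C2: sp3
C3: sp3
C4: sp3
C5: sp3
C6: sp2 ✓
C7: sp2 ✓
C8: sp3
C9: sp2 ✓
C6, C7, C9 → 3 sp2 carbons.

3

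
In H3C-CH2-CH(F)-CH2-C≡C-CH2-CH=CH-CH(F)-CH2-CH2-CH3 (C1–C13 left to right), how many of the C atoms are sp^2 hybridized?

C1: sp3
C2: sp3
C3: sp3
C4: sp3
C5: sp
C6: sp
C7: sp3
C8: sp2 ✓
C9: sp2 ✓
C10: sp3
C11: sp3
C12: sp3
C13: sp3
C8, C9 → 2 sp2 carbons.

2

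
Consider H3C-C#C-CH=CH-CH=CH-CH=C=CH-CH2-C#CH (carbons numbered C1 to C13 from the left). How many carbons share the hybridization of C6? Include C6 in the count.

C6 is sp2 (one π bond).
C1: sp3
C2: sp
C3: sp
C4: sp2 ✓
C5: sp2 ✓
C6: sp2 ✓
C7: sp2 ✓
C8: sp2 ✓
C9: sp
C10: sp2 ✓
C11: sp3
C12: sp
C13: sp
6 carbons are sp2.

6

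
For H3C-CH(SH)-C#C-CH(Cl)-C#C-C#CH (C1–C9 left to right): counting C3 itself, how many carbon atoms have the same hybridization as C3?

6

C3 is sp (two π bonds).
C1: sp3
C2: sp3
C3: sp ✓
C4: sp ✓
C5: sp3
C6: sp ✓
C7: sp ✓
C8: sp ✓
C9: sp ✓
6 carbons are sp.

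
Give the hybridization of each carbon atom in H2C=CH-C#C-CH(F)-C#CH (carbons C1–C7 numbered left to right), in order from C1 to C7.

C1 sp2, C2 sp2, C3 sp, C4 sp, C5 sp3, C6 sp, C7 sp

C1: 3 σ bonds, plus one π bond — 3 electron domains, sp2.
C2 — 3 σ bonds, plus one π bond. Steric number 3, so sp2.
C3 (2 σ bonds, plus two π bonds) has steric number 2: sp.
C4 (2 σ bonds, plus two π bonds) has steric number 2: sp.
C5 is sp3: 4 σ bonds, 4 electron-density regions.
C6 — 2 σ bonds, plus two π bonds. Steric number 2, so sp.
C7 has 2 σ bonds, plus two π bonds: steric number 2 → sp.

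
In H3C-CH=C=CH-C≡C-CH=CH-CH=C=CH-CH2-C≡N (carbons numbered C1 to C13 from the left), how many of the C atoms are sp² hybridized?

6

C1: sp3
C2: sp2 ✓
C3: sp
C4: sp2 ✓
C5: sp
C6: sp
C7: sp2 ✓
C8: sp2 ✓
C9: sp2 ✓
C10: sp
C11: sp2 ✓
C12: sp3
C13: sp
C2, C4, C7, C8, C9, C11 → 6 sp2 carbons.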